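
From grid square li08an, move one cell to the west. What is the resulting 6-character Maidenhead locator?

Longitude subsquare a = 0; −1 → -1, wraps to 23 = x, carry into square.
Longitude square 0; −1 → -1, wraps to 9, carry into field.
Longitude field L = 11; −1 → 10 = K.
The latitude characters are unchanged.

KI98xn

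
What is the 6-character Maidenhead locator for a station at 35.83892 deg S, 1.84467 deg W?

Add 180° to longitude and 90° to latitude: 178.1553, 54.1611.
Field: 178.1553/20 → 8 → I, 54.1611/10 → 5 → F; chars IF.
Square: 18.1553/2 → 9, 4.1611/1 → 4; chars 94.
Subsquare: 0.1553/0.0833333 → 1 → b, 0.1611/0.0416667 → 3 → d; chars bd.

IF94bd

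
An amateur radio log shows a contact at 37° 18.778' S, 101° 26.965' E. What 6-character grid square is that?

Add 180° to longitude and 90° to latitude: 281.4494, 52.6870.
Field: 281.4494/20 → 14 → O, 52.6870/10 → 5 → F; chars OF.
Square: 1.4494/2 → 0, 2.6870/1 → 2; chars 02.
Subsquare: 1.4494/0.0833333 → 17 → r, 0.6870/0.0416667 → 16 → q; chars rq.

OF02rq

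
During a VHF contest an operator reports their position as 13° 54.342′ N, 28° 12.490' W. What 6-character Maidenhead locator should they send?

HK53vv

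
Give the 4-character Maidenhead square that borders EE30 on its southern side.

Latitude square 0; −1 → -1, wraps to 9, carry into field.
Latitude field E = 4; −1 → 3 = D.
The longitude characters are unchanged.

ED39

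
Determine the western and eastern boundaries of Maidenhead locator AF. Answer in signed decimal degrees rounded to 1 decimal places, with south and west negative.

-180.0, -160.0

Field A=0, F=5: +0·20° lon, +5·10° lat → SW at lon -180°, lat -40°.
Cell spans 20° lon × 10° lat.
west -180.0, east -160.0.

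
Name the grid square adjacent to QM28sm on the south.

Latitude subsquare m = 12; −1 → 11 = l.
The longitude characters are unchanged.

QM28sl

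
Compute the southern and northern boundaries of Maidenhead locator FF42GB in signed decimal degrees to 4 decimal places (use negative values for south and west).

Field F=5, F=5: +5·20° lon, +5·10° lat → SW at lon -80°, lat -40°.
Square 4, 2: +4·2° lon, +2·1° lat → SW at lon -72°, lat -38°.
Subsquare g=6, b=1: +6·0.0833333° lon, +1·0.0416667° lat → SW at lon -71.5°, lat -37.9583°.
Cell spans 0.0833333° lon × 0.0416667° lat.
south -37.9583, north -37.9167.

-37.9583, -37.9167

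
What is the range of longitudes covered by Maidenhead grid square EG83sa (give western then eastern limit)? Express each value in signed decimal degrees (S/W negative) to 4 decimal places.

-82.5000, -82.4167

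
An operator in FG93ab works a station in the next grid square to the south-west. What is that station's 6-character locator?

Longitude subsquare a = 0; −1 → -1, wraps to 23 = x, carry into square.
Longitude square 9; −1 → 8.
Latitude subsquare b = 1; −1 → 0 = a.

FG83xa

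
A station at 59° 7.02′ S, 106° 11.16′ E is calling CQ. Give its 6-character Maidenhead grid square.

OD30cv

Shift to the Maidenhead origin (180°W, 90°S): lon 286.1860, lat 30.8830.
Field: 286.1860/20 → 14 → O, 30.8830/10 → 3 → D; chars OD.
Square: 6.1860/2 → 3, 0.8830/1 → 0; chars 30.
Subsquare: 0.1860/0.0833333 → 2 → c, 0.8830/0.0416667 → 21 → v; chars cv.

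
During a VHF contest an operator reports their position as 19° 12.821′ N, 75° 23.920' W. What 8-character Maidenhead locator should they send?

Offset from 180°W / 90°S: lon 104.60133°, lat 109.21368°.
Field: lon ⌊104.60133/20⌋ = 5 → F; lat ⌊109.21368/10⌋ = 10 → K.
Square: lon ⌊4.60133/2⌋ = 2; lat ⌊9.21368/1⌋ = 9.
Subsquare: lon ⌊0.60133/0.0833333⌋ = 7 → h; lat ⌊0.21368/0.0416667⌋ = 5 → f.
Extended square: lon ⌊0.01800/0.00833333⌋ = 2; lat ⌊0.00535/0.00416667⌋ = 1.

FK29hf21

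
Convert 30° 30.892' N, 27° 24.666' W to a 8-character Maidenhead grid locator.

HM60hm03

Offset from 180°W / 90°S: lon 152.58890°, lat 120.51487°.
Field: 152.58890/20 → 7 → H, 120.51487/10 → 12 → M; chars HM.
Square: 12.58890/2 → 6, 0.51487/1 → 0; chars 60.
Subsquare: 0.58890/0.0833333 → 7 → h, 0.51487/0.0416667 → 12 → m; chars hm.
Extended square: 0.00557/0.00833333 → 0, 0.01487/0.00416667 → 3; chars 03.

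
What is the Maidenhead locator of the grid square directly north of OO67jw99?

OO67jx90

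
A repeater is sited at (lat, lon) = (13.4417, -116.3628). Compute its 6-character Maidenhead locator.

Offset from 180°W / 90°S: lon 63.6372°, lat 103.4417°.
Field (20°×10°, letters A–R): 63.6372/20 → 3 → D, 103.4417/10 → 10 → K; chars DK.
Square (2°×1°, digits 0–9): 3.6372/2 → 1, 3.4417/1 → 3; chars 13.
Subsquare (5′×2.5′, letters a–x): 1.6372/0.0833333 → 19 → t, 0.4417/0.0416667 → 10 → k; chars tk.

DK13tk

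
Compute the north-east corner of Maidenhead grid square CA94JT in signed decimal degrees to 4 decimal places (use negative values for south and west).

-85.1667, -121.1667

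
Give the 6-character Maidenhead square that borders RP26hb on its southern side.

Latitude subsquare b = 1; −1 → 0 = a.
The longitude characters are unchanged.

RP26ha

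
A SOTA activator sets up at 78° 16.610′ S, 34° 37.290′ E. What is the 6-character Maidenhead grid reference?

KB71hr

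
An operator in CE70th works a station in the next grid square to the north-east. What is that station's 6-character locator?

CE70ui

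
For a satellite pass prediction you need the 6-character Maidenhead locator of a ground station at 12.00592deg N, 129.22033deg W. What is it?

Add 180° to longitude and 90° to latitude: 50.7797, 102.0059.
Field (20°×10°, letters A–R): lon ⌊50.7797/20⌋ = 2 → C; lat ⌊102.0059/10⌋ = 10 → K.
Square (2°×1°, digits 0–9): lon ⌊10.7797/2⌋ = 5; lat ⌊2.0059/1⌋ = 2.
Subsquare (5′×2.5′, letters a–x): lon ⌊0.7797/0.0833333⌋ = 9 → j; lat ⌊0.0059/0.0416667⌋ = 0 → a.

CK52ja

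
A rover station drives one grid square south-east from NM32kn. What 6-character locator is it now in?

Longitude subsquare k = 10; +1 → 11 = l.
Latitude subsquare n = 13; −1 → 12 = m.

NM32lm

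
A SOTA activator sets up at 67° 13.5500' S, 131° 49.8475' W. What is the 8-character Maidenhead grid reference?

CC42cs05

Offset from 180°W / 90°S: lon 48.16921°, lat 22.77417°.
Field (20°×10°, letters A–R): lon ⌊48.16921/20⌋ = 2 → C; lat ⌊22.77417/10⌋ = 2 → C.
Square (2°×1°, digits 0–9): lon ⌊8.16921/2⌋ = 4; lat ⌊2.77417/1⌋ = 2.
Subsquare (5′×2.5′, letters a–x): lon ⌊0.16921/0.0833333⌋ = 2 → c; lat ⌊0.77417/0.0416667⌋ = 18 → s.
Extended square (30″×15″, digits 0–9): lon ⌊0.00254/0.00833333⌋ = 0; lat ⌊0.02417/0.00416667⌋ = 5.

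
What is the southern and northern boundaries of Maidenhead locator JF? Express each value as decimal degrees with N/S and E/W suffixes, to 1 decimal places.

Field J=9, F=5: +9·20° lon, +5·10° lat → SW at lon 0°, lat -40°.
Cell spans 20° lon × 10° lat.
south 40.0° S, north 30.0° S.

40.0° S, 30.0° S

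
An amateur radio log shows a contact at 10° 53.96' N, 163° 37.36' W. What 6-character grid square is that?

AK80ev

Offset from 180°W / 90°S: lon 16.3773°, lat 100.8993°.
Field: 16.3773/20 → 0 → A, 100.8993/10 → 10 → K; chars AK.
Square: 16.3773/2 → 8, 0.8993/1 → 0; chars 80.
Subsquare: 0.3773/0.0833333 → 4 → e, 0.8993/0.0416667 → 21 → v; chars ev.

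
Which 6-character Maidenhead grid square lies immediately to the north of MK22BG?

Latitude subsquare g = 6; +1 → 7 = h.
The longitude characters are unchanged.

MK22bh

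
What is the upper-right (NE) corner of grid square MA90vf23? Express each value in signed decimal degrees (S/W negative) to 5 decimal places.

-89.77500, 79.77500

Field M=12, A=0: +12·20° lon, +0·10° lat → SW at lon 60°, lat -90°.
Square 9, 0: +9·2° lon, +0·1° lat → SW at lon 78°, lat -90°.
Subsquare v=21, f=5: +21·0.0833333° lon, +5·0.0416667° lat → SW at lon 79.75°, lat -89.7917°.
Extended square 2, 3: +2·0.00833333° lon, +3·0.00416667° lat → SW at lon 79.7667°, lat -89.7792°.
Cell spans 0.00833333° lon × 0.00416667° lat. NE corner is SW corner plus one full cell.
latitude -89.77500, longitude 79.77500.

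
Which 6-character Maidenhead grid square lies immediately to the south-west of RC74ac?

Longitude subsquare a = 0; −1 → -1, wraps to 23 = x, carry into square.
Longitude square 7; −1 → 6.
Latitude subsquare c = 2; −1 → 1 = b.

RC64xb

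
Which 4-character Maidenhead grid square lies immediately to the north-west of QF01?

PF92

Longitude square 0; −1 → -1, wraps to 9, carry into field.
Longitude field Q = 16; −1 → 15 = P.
Latitude square 1; +1 → 2.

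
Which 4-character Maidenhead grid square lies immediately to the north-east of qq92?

Longitude square 9; +1 → 10, wraps to 0, carry into field.
Longitude field Q = 16; +1 → 17 = R.
Latitude square 2; +1 → 3.

RQ03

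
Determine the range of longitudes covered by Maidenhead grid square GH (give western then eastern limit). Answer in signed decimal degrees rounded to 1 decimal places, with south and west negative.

Field G=6, H=7: +6·20° lon, +7·10° lat → SW at lon -60°, lat -20°.
Cell spans 20° lon × 10° lat.
west -60.0, east -40.0.

-60.0, -40.0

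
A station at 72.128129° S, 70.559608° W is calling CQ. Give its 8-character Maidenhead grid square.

FB47ru29

Add 180° to longitude and 90° to latitude: 109.44039, 17.87187.
Field: lon ⌊109.44039/20⌋ = 5 → F; lat ⌊17.87187/10⌋ = 1 → B.
Square: lon ⌊9.44039/2⌋ = 4; lat ⌊7.87187/1⌋ = 7.
Subsquare: lon ⌊1.44039/0.0833333⌋ = 17 → r; lat ⌊0.87187/0.0416667⌋ = 20 → u.
Extended square: lon ⌊0.02373/0.00833333⌋ = 2; lat ⌊0.03854/0.00416667⌋ = 9.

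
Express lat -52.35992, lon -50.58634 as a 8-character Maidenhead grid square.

GD47qp93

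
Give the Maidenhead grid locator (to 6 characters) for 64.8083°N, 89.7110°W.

EP54dt

Shift to the Maidenhead origin (180°W, 90°S): lon 90.2890, lat 154.8083.
Field: lon ⌊90.2890/20⌋ = 4 → E; lat ⌊154.8083/10⌋ = 15 → P.
Square: lon ⌊10.2890/2⌋ = 5; lat ⌊4.8083/1⌋ = 4.
Subsquare: lon ⌊0.2890/0.0833333⌋ = 3 → d; lat ⌊0.8083/0.0416667⌋ = 19 → t.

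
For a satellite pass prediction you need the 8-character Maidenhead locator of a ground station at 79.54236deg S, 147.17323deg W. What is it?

BB60jk99

Add 180° to longitude and 90° to latitude: 32.82677, 10.45764.
Field: 32.82677/20 → 1 → B, 10.45764/10 → 1 → B; chars BB.
Square: 12.82677/2 → 6, 0.45764/1 → 0; chars 60.
Subsquare: 0.82677/0.0833333 → 9 → j, 0.45764/0.0416667 → 10 → k; chars jk.
Extended square: 0.07677/0.00833333 → 9, 0.04097/0.00416667 → 9; chars 99.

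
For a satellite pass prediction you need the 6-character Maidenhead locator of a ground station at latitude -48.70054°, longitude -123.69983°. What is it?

Add 180° to longitude and 90° to latitude: 56.3002, 41.2995.
Field (20°×10°, letters A–R): 56.3002/20 → 2 → C, 41.2995/10 → 4 → E; chars CE.
Square (2°×1°, digits 0–9): 16.3002/2 → 8, 1.2995/1 → 1; chars 81.
Subsquare (5′×2.5′, letters a–x): 0.3002/0.0833333 → 3 → d, 0.2995/0.0416667 → 7 → h; chars dh.

CE81dh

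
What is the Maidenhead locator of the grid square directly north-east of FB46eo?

FB46fp

Longitude subsquare e = 4; +1 → 5 = f.
Latitude subsquare o = 14; +1 → 15 = p.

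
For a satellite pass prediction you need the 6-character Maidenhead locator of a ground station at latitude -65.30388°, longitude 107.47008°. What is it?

Offset from 180°W / 90°S: lon 287.4701°, lat 24.6961°.
Field: 287.4701/20 → 14 → O, 24.6961/10 → 2 → C; chars OC.
Square: 7.4701/2 → 3, 4.6961/1 → 4; chars 34.
Subsquare: 1.4701/0.0833333 → 17 → r, 0.6961/0.0416667 → 16 → q; chars rq.

OC34rq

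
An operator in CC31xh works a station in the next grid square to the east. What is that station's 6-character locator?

Longitude subsquare x = 23; +1 → 24, wraps to 0 = a, carry into square.
Longitude square 3; +1 → 4.
The latitude characters are unchanged.

CC41ah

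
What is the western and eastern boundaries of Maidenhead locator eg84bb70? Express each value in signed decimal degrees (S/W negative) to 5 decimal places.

Field E=4, G=6: +4·20° lon, +6·10° lat → SW at lon -100°, lat -30°.
Square 8, 4: +8·2° lon, +4·1° lat → SW at lon -84°, lat -26°.
Subsquare b=1, b=1: +1·0.0833333° lon, +1·0.0416667° lat → SW at lon -83.9167°, lat -25.9583°.
Extended square 7, 0: +7·0.00833333° lon, +0·0.00416667° lat → SW at lon -83.8583°, lat -25.9583°.
Cell spans 0.00833333° lon × 0.00416667° lat.
west -83.85833, east -83.85000.

-83.85833, -83.85000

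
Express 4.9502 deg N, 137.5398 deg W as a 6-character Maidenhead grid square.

CJ14fw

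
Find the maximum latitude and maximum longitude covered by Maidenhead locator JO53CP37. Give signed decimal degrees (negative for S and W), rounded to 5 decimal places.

53.65833, 10.20000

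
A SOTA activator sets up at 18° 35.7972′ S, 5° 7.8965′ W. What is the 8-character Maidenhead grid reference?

IH71kj46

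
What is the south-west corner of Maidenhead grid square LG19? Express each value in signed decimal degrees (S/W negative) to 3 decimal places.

Field L=11, G=6: +11·20° lon, +6·10° lat → SW at lon 40°, lat -30°.
Square 1, 9: +1·2° lon, +9·1° lat → SW at lon 42°, lat -21°.
latitude -21.000, longitude 42.000.

-21.000, 42.000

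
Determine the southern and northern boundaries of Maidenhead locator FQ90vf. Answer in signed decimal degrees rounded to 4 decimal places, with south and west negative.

70.2083, 70.2500

Field F=5, Q=16: +5·20° lon, +16·10° lat → SW at lon -80°, lat 70°.
Square 9, 0: +9·2° lon, +0·1° lat → SW at lon -62°, lat 70°.
Subsquare v=21, f=5: +21·0.0833333° lon, +5·0.0416667° lat → SW at lon -60.25°, lat 70.2083°.
Cell spans 0.0833333° lon × 0.0416667° lat.
south 70.2083, north 70.2500.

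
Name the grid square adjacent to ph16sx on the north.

PH17sa

Latitude subsquare x = 23; +1 → 24, wraps to 0 = a, carry into square.
Latitude square 6; +1 → 7.
The longitude characters are unchanged.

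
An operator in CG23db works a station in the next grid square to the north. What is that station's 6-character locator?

CG23dc

Latitude subsquare b = 1; +1 → 2 = c.
The longitude characters are unchanged.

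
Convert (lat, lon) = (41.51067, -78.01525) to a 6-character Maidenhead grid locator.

FN01xm

Add 180° to longitude and 90° to latitude: 101.9848, 131.5107.
Field (20°×10°, letters A–R): lon ⌊101.9848/20⌋ = 5 → F; lat ⌊131.5107/10⌋ = 13 → N.
Square (2°×1°, digits 0–9): lon ⌊1.9848/2⌋ = 0; lat ⌊1.5107/1⌋ = 1.
Subsquare (5′×2.5′, letters a–x): lon ⌊1.9848/0.0833333⌋ = 23 → x; lat ⌊0.5107/0.0416667⌋ = 12 → m.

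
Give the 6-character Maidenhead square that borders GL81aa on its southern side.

Latitude subsquare a = 0; −1 → -1, wraps to 23 = x, carry into square.
Latitude square 1; −1 → 0.
The longitude characters are unchanged.

GL80ax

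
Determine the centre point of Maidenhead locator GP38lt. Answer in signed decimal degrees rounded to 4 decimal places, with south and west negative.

68.8125, -53.0417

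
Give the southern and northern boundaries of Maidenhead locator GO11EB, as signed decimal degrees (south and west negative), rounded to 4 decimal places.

51.0417, 51.0833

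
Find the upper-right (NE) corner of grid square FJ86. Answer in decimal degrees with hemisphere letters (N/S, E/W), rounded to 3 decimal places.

7.000° N, 62.000° W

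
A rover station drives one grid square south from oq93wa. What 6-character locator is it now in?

OQ92wx

Latitude subsquare a = 0; −1 → -1, wraps to 23 = x, carry into square.
Latitude square 3; −1 → 2.
The longitude characters are unchanged.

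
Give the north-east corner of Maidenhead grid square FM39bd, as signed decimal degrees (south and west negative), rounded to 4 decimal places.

39.1667, -73.8333

Field F=5, M=12: +5·20° lon, +12·10° lat → SW at lon -80°, lat 30°.
Square 3, 9: +3·2° lon, +9·1° lat → SW at lon -74°, lat 39°.
Subsquare b=1, d=3: +1·0.0833333° lon, +3·0.0416667° lat → SW at lon -73.9167°, lat 39.125°.
Cell spans 0.0833333° lon × 0.0416667° lat. NE corner is SW corner plus one full cell.
latitude 39.1667, longitude -73.8333.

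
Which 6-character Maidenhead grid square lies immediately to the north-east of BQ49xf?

BQ59ag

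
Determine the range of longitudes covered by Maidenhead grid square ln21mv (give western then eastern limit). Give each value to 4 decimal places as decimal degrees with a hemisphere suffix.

45.0000° E, 45.0833° E

Field L=11, N=13: +11·20° lon, +13·10° lat → SW at lon 40°, lat 40°.
Square 2, 1: +2·2° lon, +1·1° lat → SW at lon 44°, lat 41°.
Subsquare m=12, v=21: +12·0.0833333° lon, +21·0.0416667° lat → SW at lon 45°, lat 41.875°.
Cell spans 0.0833333° lon × 0.0416667° lat.
west 45.0000° E, east 45.0833° E.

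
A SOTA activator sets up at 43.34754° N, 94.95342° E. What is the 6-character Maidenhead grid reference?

NN73li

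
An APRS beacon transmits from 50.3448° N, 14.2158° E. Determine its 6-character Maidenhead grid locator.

Add 180° to longitude and 90° to latitude: 194.2158, 140.3448.
Field: 194.2158/20 → 9 → J, 140.3448/10 → 14 → O; chars JO.
Square: 14.2158/2 → 7, 0.3448/1 → 0; chars 70.
Subsquare: 0.2158/0.0833333 → 2 → c, 0.3448/0.0416667 → 8 → i; chars ci.

JO70ci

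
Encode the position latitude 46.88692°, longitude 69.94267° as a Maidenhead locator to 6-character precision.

Shift to the Maidenhead origin (180°W, 90°S): lon 249.9427, lat 136.8869.
Field: lon ⌊249.9427/20⌋ = 12 → M; lat ⌊136.8869/10⌋ = 13 → N.
Square: lon ⌊9.9427/2⌋ = 4; lat ⌊6.8869/1⌋ = 6.
Subsquare: lon ⌊1.9427/0.0833333⌋ = 23 → x; lat ⌊0.8869/0.0416667⌋ = 21 → v.

MN46xv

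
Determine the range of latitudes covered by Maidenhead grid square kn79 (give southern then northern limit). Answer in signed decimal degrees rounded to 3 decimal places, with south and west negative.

49.000, 50.000

Field K=10, N=13: +10·20° lon, +13·10° lat → SW at lon 20°, lat 40°.
Square 7, 9: +7·2° lon, +9·1° lat → SW at lon 34°, lat 49°.
Cell spans 2° lon × 1° lat.
south 49.000, north 50.000.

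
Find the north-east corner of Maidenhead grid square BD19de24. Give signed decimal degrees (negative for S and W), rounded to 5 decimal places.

-50.81250, -157.72500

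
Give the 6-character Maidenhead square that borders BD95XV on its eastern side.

CD05av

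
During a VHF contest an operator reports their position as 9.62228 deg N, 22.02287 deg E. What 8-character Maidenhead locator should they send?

KJ19ao29

Add 180° to longitude and 90° to latitude: 202.02287, 99.62228.
Field (20°×10°, letters A–R): lon ⌊202.02287/20⌋ = 10 → K; lat ⌊99.62228/10⌋ = 9 → J.
Square (2°×1°, digits 0–9): lon ⌊2.02287/2⌋ = 1; lat ⌊9.62228/1⌋ = 9.
Subsquare (5′×2.5′, letters a–x): lon ⌊0.02287/0.0833333⌋ = 0 → a; lat ⌊0.62228/0.0416667⌋ = 14 → o.
Extended square (30″×15″, digits 0–9): lon ⌊0.02287/0.00833333⌋ = 2; lat ⌊0.03895/0.00416667⌋ = 9.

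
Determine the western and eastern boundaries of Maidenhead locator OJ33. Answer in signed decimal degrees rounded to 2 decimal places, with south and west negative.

106.00, 108.00

Field O=14, J=9: +14·20° lon, +9·10° lat → SW at lon 100°, lat 0°.
Square 3, 3: +3·2° lon, +3·1° lat → SW at lon 106°, lat 3°.
Cell spans 2° lon × 1° lat.
west 106.00, east 108.00.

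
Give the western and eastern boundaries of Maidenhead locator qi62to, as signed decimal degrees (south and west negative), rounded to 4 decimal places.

153.5833, 153.6667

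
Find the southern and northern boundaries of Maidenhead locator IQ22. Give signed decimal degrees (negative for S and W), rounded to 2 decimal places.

Field I=8, Q=16: +8·20° lon, +16·10° lat → SW at lon -20°, lat 70°.
Square 2, 2: +2·2° lon, +2·1° lat → SW at lon -16°, lat 72°.
Cell spans 2° lon × 1° lat.
south 72.00, north 73.00.

72.00, 73.00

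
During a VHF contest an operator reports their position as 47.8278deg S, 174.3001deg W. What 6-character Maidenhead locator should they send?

AE22ue

Shift to the Maidenhead origin (180°W, 90°S): lon 5.6999, lat 42.1722.
Field: 5.6999/20 → 0 → A, 42.1722/10 → 4 → E; chars AE.
Square: 5.6999/2 → 2, 2.1722/1 → 2; chars 22.
Subsquare: 1.6999/0.0833333 → 20 → u, 0.1722/0.0416667 → 4 → e; chars ue.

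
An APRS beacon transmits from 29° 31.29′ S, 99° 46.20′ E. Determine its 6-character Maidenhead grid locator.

Shift to the Maidenhead origin (180°W, 90°S): lon 279.7700, lat 60.4785.
Field: lon ⌊279.7700/20⌋ = 13 → N; lat ⌊60.4785/10⌋ = 6 → G.
Square: lon ⌊19.7700/2⌋ = 9; lat ⌊0.4785/1⌋ = 0.
Subsquare: lon ⌊1.7700/0.0833333⌋ = 21 → v; lat ⌊0.4785/0.0416667⌋ = 11 → l.

NG90vl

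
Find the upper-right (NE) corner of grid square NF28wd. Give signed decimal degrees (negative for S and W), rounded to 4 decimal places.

Field N=13, F=5: +13·20° lon, +5·10° lat → SW at lon 80°, lat -40°.
Square 2, 8: +2·2° lon, +8·1° lat → SW at lon 84°, lat -32°.
Subsquare w=22, d=3: +22·0.0833333° lon, +3·0.0416667° lat → SW at lon 85.8333°, lat -31.875°.
Cell spans 0.0833333° lon × 0.0416667° lat. NE corner is SW corner plus one full cell.
latitude -31.8333, longitude 85.9167.

-31.8333, 85.9167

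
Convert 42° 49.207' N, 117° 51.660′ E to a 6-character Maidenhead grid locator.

Add 180° to longitude and 90° to latitude: 297.8610, 132.8201.
Field: 297.8610/20 → 14 → O, 132.8201/10 → 13 → N; chars ON.
Square: 17.8610/2 → 8, 2.8201/1 → 2; chars 82.
Subsquare: 1.8610/0.0833333 → 22 → w, 0.8201/0.0416667 → 19 → t; chars wt.

ON82wt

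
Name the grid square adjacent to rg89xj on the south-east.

RG99ai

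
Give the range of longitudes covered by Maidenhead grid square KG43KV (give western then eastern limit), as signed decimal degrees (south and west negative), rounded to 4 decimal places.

28.8333, 28.9167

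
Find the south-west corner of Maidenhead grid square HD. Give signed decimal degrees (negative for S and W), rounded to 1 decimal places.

-60.0, -40.0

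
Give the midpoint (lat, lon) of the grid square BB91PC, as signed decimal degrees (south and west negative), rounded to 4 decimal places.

-78.8958, -140.7083

Field B=1, B=1: +1·20° lon, +1·10° lat → SW at lon -160°, lat -80°.
Square 9, 1: +9·2° lon, +1·1° lat → SW at lon -142°, lat -79°.
Subsquare p=15, c=2: +15·0.0833333° lon, +2·0.0416667° lat → SW at lon -140.75°, lat -78.9167°.
Cell spans 0.0833333° lon × 0.0416667° lat. Centre is SW corner plus half of each.
latitude -78.8958, longitude -140.7083.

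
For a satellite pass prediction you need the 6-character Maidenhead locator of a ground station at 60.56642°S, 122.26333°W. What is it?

CC89uk

Offset from 180°W / 90°S: lon 57.7367°, lat 29.4336°.
Field: lon ⌊57.7367/20⌋ = 2 → C; lat ⌊29.4336/10⌋ = 2 → C.
Square: lon ⌊17.7367/2⌋ = 8; lat ⌊9.4336/1⌋ = 9.
Subsquare: lon ⌊1.7367/0.0833333⌋ = 20 → u; lat ⌊0.4336/0.0416667⌋ = 10 → k.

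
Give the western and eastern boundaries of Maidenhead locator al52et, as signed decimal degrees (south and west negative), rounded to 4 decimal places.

Field A=0, L=11: +0·20° lon, +11·10° lat → SW at lon -180°, lat 20°.
Square 5, 2: +5·2° lon, +2·1° lat → SW at lon -170°, lat 22°.
Subsquare e=4, t=19: +4·0.0833333° lon, +19·0.0416667° lat → SW at lon -169.667°, lat 22.7917°.
Cell spans 0.0833333° lon × 0.0416667° lat.
west -169.6667, east -169.5833.

-169.6667, -169.5833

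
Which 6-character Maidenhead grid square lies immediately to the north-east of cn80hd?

CN80ie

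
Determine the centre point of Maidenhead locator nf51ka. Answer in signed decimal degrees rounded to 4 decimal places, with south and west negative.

Field N=13, F=5: +13·20° lon, +5·10° lat → SW at lon 80°, lat -40°.
Square 5, 1: +5·2° lon, +1·1° lat → SW at lon 90°, lat -39°.
Subsquare k=10, a=0: +10·0.0833333° lon, +0·0.0416667° lat → SW at lon 90.8333°, lat -39°.
Cell spans 0.0833333° lon × 0.0416667° lat. Centre is SW corner plus half of each.
latitude -38.9792, longitude 90.8750.

-38.9792, 90.8750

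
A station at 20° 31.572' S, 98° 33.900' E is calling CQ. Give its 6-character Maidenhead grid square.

Shift to the Maidenhead origin (180°W, 90°S): lon 278.5650, lat 69.4738.
Field (20°×10°, letters A–R): lon ⌊278.5650/20⌋ = 13 → N; lat ⌊69.4738/10⌋ = 6 → G.
Square (2°×1°, digits 0–9): lon ⌊18.5650/2⌋ = 9; lat ⌊9.4738/1⌋ = 9.
Subsquare (5′×2.5′, letters a–x): lon ⌊0.5650/0.0833333⌋ = 6 → g; lat ⌊0.4738/0.0416667⌋ = 11 → l.

NG99gl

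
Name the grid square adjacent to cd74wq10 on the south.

CD74wp19

Latitude extended square 0; −1 → -1, wraps to 9, carry into subsquare.
Latitude subsquare q = 16; −1 → 15 = p.
The longitude characters are unchanged.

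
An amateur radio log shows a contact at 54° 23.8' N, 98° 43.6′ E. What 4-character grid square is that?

NO94

Add 180° to longitude and 90° to latitude: 278.73, 144.40.
Field: lon ⌊278.73/20⌋ = 13 → N; lat ⌊144.40/10⌋ = 14 → O.
Square: lon ⌊18.73/2⌋ = 9; lat ⌊4.40/1⌋ = 4.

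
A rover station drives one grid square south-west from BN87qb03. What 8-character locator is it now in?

BN87pb92

Longitude extended square 0; −1 → -1, wraps to 9, carry into subsquare.
Longitude subsquare q = 16; −1 → 15 = p.
Latitude extended square 3; −1 → 2.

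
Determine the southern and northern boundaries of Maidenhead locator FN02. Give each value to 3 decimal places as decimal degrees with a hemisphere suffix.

42.000° N, 43.000° N

Field F=5, N=13: +5·20° lon, +13·10° lat → SW at lon -80°, lat 40°.
Square 0, 2: +0·2° lon, +2·1° lat → SW at lon -80°, lat 42°.
Cell spans 2° lon × 1° lat.
south 42.000° N, north 43.000° N.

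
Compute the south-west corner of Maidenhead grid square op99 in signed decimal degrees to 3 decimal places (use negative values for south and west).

69.000, 118.000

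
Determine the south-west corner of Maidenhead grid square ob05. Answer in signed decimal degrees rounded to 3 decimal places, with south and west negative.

-75.000, 100.000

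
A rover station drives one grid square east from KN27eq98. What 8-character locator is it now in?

KN27fq08

Longitude extended square 9; +1 → 10, wraps to 0, carry into subsquare.
Longitude subsquare e = 4; +1 → 5 = f.
The latitude characters are unchanged.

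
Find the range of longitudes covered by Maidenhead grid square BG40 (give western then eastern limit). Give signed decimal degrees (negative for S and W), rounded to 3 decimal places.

Field B=1, G=6: +1·20° lon, +6·10° lat → SW at lon -160°, lat -30°.
Square 4, 0: +4·2° lon, +0·1° lat → SW at lon -152°, lat -30°.
Cell spans 2° lon × 1° lat.
west -152.000, east -150.000.

-152.000, -150.000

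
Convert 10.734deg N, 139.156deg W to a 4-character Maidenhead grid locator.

CK00

Offset from 180°W / 90°S: lon 40.84°, lat 100.73°.
Field: 40.84/20 → 2 → C, 100.73/10 → 10 → K; chars CK.
Square: 0.84/2 → 0, 0.73/1 → 0; chars 00.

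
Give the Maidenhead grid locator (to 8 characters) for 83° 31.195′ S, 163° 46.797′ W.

Add 180° to longitude and 90° to latitude: 16.22005, 6.48008.
Field: lon ⌊16.22005/20⌋ = 0 → A; lat ⌊6.48008/10⌋ = 0 → A.
Square: lon ⌊16.22005/2⌋ = 8; lat ⌊6.48008/1⌋ = 6.
Subsquare: lon ⌊0.22005/0.0833333⌋ = 2 → c; lat ⌊0.48008/0.0416667⌋ = 11 → l.
Extended square: lon ⌊0.05338/0.00833333⌋ = 6; lat ⌊0.02175/0.00416667⌋ = 5.

AA86cl65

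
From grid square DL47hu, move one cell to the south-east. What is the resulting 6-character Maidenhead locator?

Longitude subsquare h = 7; +1 → 8 = i.
Latitude subsquare u = 20; −1 → 19 = t.

DL47it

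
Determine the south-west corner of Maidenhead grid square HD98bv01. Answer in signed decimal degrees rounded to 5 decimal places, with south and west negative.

-51.12083, -21.91667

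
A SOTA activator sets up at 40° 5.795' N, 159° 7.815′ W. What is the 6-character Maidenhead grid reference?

Offset from 180°W / 90°S: lon 20.8698°, lat 130.0966°.
Field (20°×10°, letters A–R): lon ⌊20.8698/20⌋ = 1 → B; lat ⌊130.0966/10⌋ = 13 → N.
Square (2°×1°, digits 0–9): lon ⌊0.8698/2⌋ = 0; lat ⌊0.0966/1⌋ = 0.
Subsquare (5′×2.5′, letters a–x): lon ⌊0.8698/0.0833333⌋ = 10 → k; lat ⌊0.0966/0.0416667⌋ = 2 → c.

BN00kc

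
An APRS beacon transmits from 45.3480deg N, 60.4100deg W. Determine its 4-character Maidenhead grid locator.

FN95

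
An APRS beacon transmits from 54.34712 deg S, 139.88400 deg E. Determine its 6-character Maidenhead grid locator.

PD95wp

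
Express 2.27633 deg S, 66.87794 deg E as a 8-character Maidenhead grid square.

MI37kr53

Shift to the Maidenhead origin (180°W, 90°S): lon 246.87794, lat 87.72367.
Field (20°×10°, letters A–R): lon ⌊246.87794/20⌋ = 12 → M; lat ⌊87.72367/10⌋ = 8 → I.
Square (2°×1°, digits 0–9): lon ⌊6.87794/2⌋ = 3; lat ⌊7.72367/1⌋ = 7.
Subsquare (5′×2.5′, letters a–x): lon ⌊0.87794/0.0833333⌋ = 10 → k; lat ⌊0.72367/0.0416667⌋ = 17 → r.
Extended square (30″×15″, digits 0–9): lon ⌊0.04461/0.00833333⌋ = 5; lat ⌊0.01534/0.00416667⌋ = 3.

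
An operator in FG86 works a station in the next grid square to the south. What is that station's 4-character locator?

Latitude square 6; −1 → 5.
The longitude characters are unchanged.

FG85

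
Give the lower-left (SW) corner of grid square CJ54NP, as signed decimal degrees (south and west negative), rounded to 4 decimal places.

Field C=2, J=9: +2·20° lon, +9·10° lat → SW at lon -140°, lat 0°.
Square 5, 4: +5·2° lon, +4·1° lat → SW at lon -130°, lat 4°.
Subsquare n=13, p=15: +13·0.0833333° lon, +15·0.0416667° lat → SW at lon -128.917°, lat 4.625°.
latitude 4.6250, longitude -128.9167.

4.6250, -128.9167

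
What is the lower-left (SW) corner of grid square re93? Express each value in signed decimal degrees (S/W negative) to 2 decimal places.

Field R=17, E=4: +17·20° lon, +4·10° lat → SW at lon 160°, lat -50°.
Square 9, 3: +9·2° lon, +3·1° lat → SW at lon 178°, lat -47°.
latitude -47.00, longitude 178.00.

-47.00, 178.00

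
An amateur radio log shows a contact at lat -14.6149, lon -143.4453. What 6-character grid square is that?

BH85gj

Add 180° to longitude and 90° to latitude: 36.5547, 75.3851.
Field: lon ⌊36.5547/20⌋ = 1 → B; lat ⌊75.3851/10⌋ = 7 → H.
Square: lon ⌊16.5547/2⌋ = 8; lat ⌊5.3851/1⌋ = 5.
Subsquare: lon ⌊0.5547/0.0833333⌋ = 6 → g; lat ⌊0.3851/0.0416667⌋ = 9 → j.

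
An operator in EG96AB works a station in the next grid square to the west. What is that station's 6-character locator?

EG86xb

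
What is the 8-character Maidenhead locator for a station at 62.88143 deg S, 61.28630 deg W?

FC97ic58

Shift to the Maidenhead origin (180°W, 90°S): lon 118.71370, lat 27.11857.
Field (20°×10°, letters A–R): lon ⌊118.71370/20⌋ = 5 → F; lat ⌊27.11857/10⌋ = 2 → C.
Square (2°×1°, digits 0–9): lon ⌊18.71370/2⌋ = 9; lat ⌊7.11857/1⌋ = 7.
Subsquare (5′×2.5′, letters a–x): lon ⌊0.71370/0.0833333⌋ = 8 → i; lat ⌊0.11857/0.0416667⌋ = 2 → c.
Extended square (30″×15″, digits 0–9): lon ⌊0.04703/0.00833333⌋ = 5; lat ⌊0.03524/0.00416667⌋ = 8.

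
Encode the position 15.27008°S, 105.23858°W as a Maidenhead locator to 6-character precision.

DH74jr

Offset from 180°W / 90°S: lon 74.7614°, lat 74.7299°.
Field: lon ⌊74.7614/20⌋ = 3 → D; lat ⌊74.7299/10⌋ = 7 → H.
Square: lon ⌊14.7614/2⌋ = 7; lat ⌊4.7299/1⌋ = 4.
Subsquare: lon ⌊0.7614/0.0833333⌋ = 9 → j; lat ⌊0.7299/0.0416667⌋ = 17 → r.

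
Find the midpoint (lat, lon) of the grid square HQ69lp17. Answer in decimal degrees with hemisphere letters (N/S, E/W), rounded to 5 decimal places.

Field H=7, Q=16: +7·20° lon, +16·10° lat → SW at lon -40°, lat 70°.
Square 6, 9: +6·2° lon, +9·1° lat → SW at lon -28°, lat 79°.
Subsquare l=11, p=15: +11·0.0833333° lon, +15·0.0416667° lat → SW at lon -27.0833°, lat 79.625°.
Extended square 1, 7: +1·0.00833333° lon, +7·0.00416667° lat → SW at lon -27.075°, lat 79.6542°.
Cell spans 0.00833333° lon × 0.00416667° lat. Centre is SW corner plus half of each.
latitude 79.65625° N, longitude 27.07083° W.

79.65625° N, 27.07083° W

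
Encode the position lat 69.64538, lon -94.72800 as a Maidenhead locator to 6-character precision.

Shift to the Maidenhead origin (180°W, 90°S): lon 85.2720, lat 159.6454.
Field: 85.2720/20 → 4 → E, 159.6454/10 → 15 → P; chars EP.
Square: 5.2720/2 → 2, 9.6454/1 → 9; chars 29.
Subsquare: 1.2720/0.0833333 → 15 → p, 0.6454/0.0416667 → 15 → p; chars pp.

EP29pp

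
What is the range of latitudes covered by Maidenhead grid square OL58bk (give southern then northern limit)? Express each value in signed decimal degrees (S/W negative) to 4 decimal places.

28.4167, 28.4583

Field O=14, L=11: +14·20° lon, +11·10° lat → SW at lon 100°, lat 20°.
Square 5, 8: +5·2° lon, +8·1° lat → SW at lon 110°, lat 28°.
Subsquare b=1, k=10: +1·0.0833333° lon, +10·0.0416667° lat → SW at lon 110.083°, lat 28.4167°.
Cell spans 0.0833333° lon × 0.0416667° lat.
south 28.4167, north 28.4583.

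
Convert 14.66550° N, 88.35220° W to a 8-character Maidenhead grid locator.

EK54tp79

Add 180° to longitude and 90° to latitude: 91.64780, 104.66550.
Field (20°×10°, letters A–R): 91.64780/20 → 4 → E, 104.66550/10 → 10 → K; chars EK.
Square (2°×1°, digits 0–9): 11.64780/2 → 5, 4.66550/1 → 4; chars 54.
Subsquare (5′×2.5′, letters a–x): 1.64780/0.0833333 → 19 → t, 0.66550/0.0416667 → 15 → p; chars tp.
Extended square (30″×15″, digits 0–9): 0.06447/0.00833333 → 7, 0.04050/0.00416667 → 9; chars 79.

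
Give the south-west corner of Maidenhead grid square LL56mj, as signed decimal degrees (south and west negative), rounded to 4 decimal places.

Field L=11, L=11: +11·20° lon, +11·10° lat → SW at lon 40°, lat 20°.
Square 5, 6: +5·2° lon, +6·1° lat → SW at lon 50°, lat 26°.
Subsquare m=12, j=9: +12·0.0833333° lon, +9·0.0416667° lat → SW at lon 51°, lat 26.375°.
latitude 26.3750, longitude 51.0000.

26.3750, 51.0000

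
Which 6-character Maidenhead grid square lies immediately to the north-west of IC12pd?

Longitude subsquare p = 15; −1 → 14 = o.
Latitude subsquare d = 3; +1 → 4 = e.

IC12oe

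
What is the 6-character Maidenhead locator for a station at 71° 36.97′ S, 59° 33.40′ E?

Offset from 180°W / 90°S: lon 239.5567°, lat 18.3838°.
Field (20°×10°, letters A–R): lon ⌊239.5567/20⌋ = 11 → L; lat ⌊18.3838/10⌋ = 1 → B.
Square (2°×1°, digits 0–9): lon ⌊19.5567/2⌋ = 9; lat ⌊8.3838/1⌋ = 8.
Subsquare (5′×2.5′, letters a–x): lon ⌊1.5567/0.0833333⌋ = 18 → s; lat ⌊0.3838/0.0416667⌋ = 9 → j.

LB98sj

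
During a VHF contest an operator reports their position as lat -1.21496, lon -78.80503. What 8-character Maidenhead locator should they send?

FI08os38

Offset from 180°W / 90°S: lon 101.19497°, lat 88.78504°.
Field (20°×10°, letters A–R): 101.19497/20 → 5 → F, 88.78504/10 → 8 → I; chars FI.
Square (2°×1°, digits 0–9): 1.19497/2 → 0, 8.78504/1 → 8; chars 08.
Subsquare (5′×2.5′, letters a–x): 1.19497/0.0833333 → 14 → o, 0.78504/0.0416667 → 18 → s; chars os.
Extended square (30″×15″, digits 0–9): 0.02830/0.00833333 → 3, 0.03504/0.00416667 → 8; chars 38.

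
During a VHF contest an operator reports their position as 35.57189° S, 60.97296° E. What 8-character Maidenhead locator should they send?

MF04lk62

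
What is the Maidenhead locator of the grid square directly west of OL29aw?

OL19xw

Longitude subsquare a = 0; −1 → -1, wraps to 23 = x, carry into square.
Longitude square 2; −1 → 1.
The latitude characters are unchanged.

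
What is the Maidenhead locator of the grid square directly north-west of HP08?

GP99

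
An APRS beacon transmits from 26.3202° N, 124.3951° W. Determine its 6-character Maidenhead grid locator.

CL76th

Shift to the Maidenhead origin (180°W, 90°S): lon 55.6049, lat 116.3202.
Field: lon ⌊55.6049/20⌋ = 2 → C; lat ⌊116.3202/10⌋ = 11 → L.
Square: lon ⌊15.6049/2⌋ = 7; lat ⌊6.3202/1⌋ = 6.
Subsquare: lon ⌊1.6049/0.0833333⌋ = 19 → t; lat ⌊0.3202/0.0416667⌋ = 7 → h.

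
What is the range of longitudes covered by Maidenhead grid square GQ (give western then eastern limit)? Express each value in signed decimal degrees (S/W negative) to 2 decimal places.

Field G=6, Q=16: +6·20° lon, +16·10° lat → SW at lon -60°, lat 70°.
Cell spans 20° lon × 10° lat.
west -60.00, east -40.00.

-60.00, -40.00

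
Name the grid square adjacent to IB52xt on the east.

Longitude subsquare x = 23; +1 → 24, wraps to 0 = a, carry into square.
Longitude square 5; +1 → 6.
The latitude characters are unchanged.

IB62at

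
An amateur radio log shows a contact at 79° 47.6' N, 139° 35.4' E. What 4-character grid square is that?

PQ99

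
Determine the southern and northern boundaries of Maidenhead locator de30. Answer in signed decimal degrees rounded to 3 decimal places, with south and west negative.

-50.000, -49.000

Field D=3, E=4: +3·20° lon, +4·10° lat → SW at lon -120°, lat -50°.
Square 3, 0: +3·2° lon, +0·1° lat → SW at lon -114°, lat -50°.
Cell spans 2° lon × 1° lat.
south -50.000, north -49.000.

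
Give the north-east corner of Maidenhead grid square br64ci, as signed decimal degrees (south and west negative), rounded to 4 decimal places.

84.3750, -147.7500

Field B=1, R=17: +1·20° lon, +17·10° lat → SW at lon -160°, lat 80°.
Square 6, 4: +6·2° lon, +4·1° lat → SW at lon -148°, lat 84°.
Subsquare c=2, i=8: +2·0.0833333° lon, +8·0.0416667° lat → SW at lon -147.833°, lat 84.3333°.
Cell spans 0.0833333° lon × 0.0416667° lat. NE corner is SW corner plus one full cell.
latitude 84.3750, longitude -147.7500.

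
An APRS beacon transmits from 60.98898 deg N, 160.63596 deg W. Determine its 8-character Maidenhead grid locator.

AP90qx37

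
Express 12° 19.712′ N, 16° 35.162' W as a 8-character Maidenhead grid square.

Add 180° to longitude and 90° to latitude: 163.41397, 102.32853.
Field: lon ⌊163.41397/20⌋ = 8 → I; lat ⌊102.32853/10⌋ = 10 → K.
Square: lon ⌊3.41397/2⌋ = 1; lat ⌊2.32853/1⌋ = 2.
Subsquare: lon ⌊1.41397/0.0833333⌋ = 16 → q; lat ⌊0.32853/0.0416667⌋ = 7 → h.
Extended square: lon ⌊0.08063/0.00833333⌋ = 9; lat ⌊0.03687/0.00416667⌋ = 8.

IK12qh98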